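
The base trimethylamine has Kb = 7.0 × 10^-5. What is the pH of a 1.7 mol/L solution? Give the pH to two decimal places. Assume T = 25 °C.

(CH3)3N + H2O ⇌ (CH3)3NH+ + OH-
Let x = [OH-] at equilibrium. Kb = x²/(1.7 − x).
Since Kb ≪ C₀, x ≈ √(Kb·C₀) = 1.09 × 10^-2 M.
(x/C₀ = 0.64% < 5%, so the approximation holds.)
pOH = 1.96, so pH = 14.00 − pOH = 12.04

pH = 12.04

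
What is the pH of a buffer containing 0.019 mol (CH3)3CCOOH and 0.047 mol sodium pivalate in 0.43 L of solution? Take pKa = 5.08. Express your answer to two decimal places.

pH = pKa + log([A⁻]/[HA]) = 5.08 + log(0.047/0.019)
pH = 5.08 + (+0.393) = 5.47

pH = 5.47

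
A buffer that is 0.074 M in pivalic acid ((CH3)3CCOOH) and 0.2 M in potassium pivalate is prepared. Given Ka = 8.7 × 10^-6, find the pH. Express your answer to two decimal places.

pH = 5.49

pKa = −log(8.7 × 10^-6) = 5.060
Using pH = pKa + log([base]/[acid]) with [base]/[acid] = 0.2/0.074:
pH = 5.060 + (+0.432) = 5.49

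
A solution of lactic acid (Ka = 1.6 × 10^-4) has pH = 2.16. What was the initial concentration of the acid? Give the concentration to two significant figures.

C₀ = 3.1 × 10^-1 M

[H+] = 10^(-2.16) = 6.92 × 10^-3 M = x
Ka = x²/(C₀ − x) ⇒ C₀ = x + x²/Ka
C₀ = 6.92 × 10^-3 + (6.92 × 10^-3)²/(1.6 × 10^-4) = 3.06 × 10^-1 M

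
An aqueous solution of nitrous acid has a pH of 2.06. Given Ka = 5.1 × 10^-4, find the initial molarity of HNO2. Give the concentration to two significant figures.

[H+] = 10^(-2.06) = 8.71 × 10^-3 M = x
Ka = x²/(C₀ − x) ⇒ C₀ = x + x²/Ka
C₀ = 8.71 × 10^-3 + (8.71 × 10^-3)²/(5.1 × 10^-4) = 1.57 × 10^-1 M

C₀ = 1.6 × 10^-1 M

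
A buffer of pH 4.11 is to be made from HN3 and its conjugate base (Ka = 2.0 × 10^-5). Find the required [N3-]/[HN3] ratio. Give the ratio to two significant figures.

ratio = 0.26

pKa = -log(2.0 × 10^-5) = 4.699
pH = pKa + log(r) ⇒ log(r) = 4.11 − 4.699 = -0.589
r = [N3-]/[HN3] = 10^(-0.589) = 0.258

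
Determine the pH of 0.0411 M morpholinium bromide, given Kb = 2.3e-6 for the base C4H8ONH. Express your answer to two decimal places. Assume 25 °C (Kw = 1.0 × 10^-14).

pH = 4.87

C4H8ONH2+ is the conjugate acid of the weak base C4H8ONH.
Ka = Kw/Kb = 1.0×10^-14 / 2.3 × 10^-6 = 4.35 × 10^-9
Ka = [H+]²/(0.0411 − [H+]) = 4.35 × 10^-9
Assume [H+] ≪ 0.0411: [H+] ≈ √(4.35 × 10^-9 × 0.0411) = 1.34 × 10^-5 M
pH = −log(1.34 × 10^-5) = 4.87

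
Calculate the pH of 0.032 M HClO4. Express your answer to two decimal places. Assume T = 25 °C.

HClO4 is a strong acid and dissociates completely, so [H+] = 0.032 M.
pH = -log(0.032) = 1.49

pH = 1.49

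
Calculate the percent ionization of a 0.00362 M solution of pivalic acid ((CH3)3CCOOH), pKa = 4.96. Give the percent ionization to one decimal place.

(CH3)3CCOOH ⇌ (CH3)3CCOO- + H+; let x = [H+] at equilibrium.
Ka = 10^(−4.96) = 1.10 × 10^-5
Ka = x²/(C₀ − x); solving the quadratic gives x = 1.94 × 10^-4 M.
% ionization = x/C₀ × 100% = 1.94 × 10^-4/0.00362 × 100% = 5.4%

5.4%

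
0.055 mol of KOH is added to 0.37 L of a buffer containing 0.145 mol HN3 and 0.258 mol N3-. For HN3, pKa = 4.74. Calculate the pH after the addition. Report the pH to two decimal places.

After neutralization: n(HN3) = 0.09 mol, n(N3-) = 0.313 mol.
pH = pKa + log(n_N3-/n_HN3) = 4.74 + log(0.313/0.09) = 4.74 + (+0.541)

pH = 5.28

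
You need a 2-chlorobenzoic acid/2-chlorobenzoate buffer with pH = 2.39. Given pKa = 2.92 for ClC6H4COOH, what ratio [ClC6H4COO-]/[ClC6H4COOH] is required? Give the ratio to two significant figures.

pH = pKa + log(r) ⇒ log(r) = 2.39 − 2.92 = -0.53
r = [ClC6H4COO-]/[ClC6H4COOH] = 10^(-0.53) = 0.295

ratio = 0.30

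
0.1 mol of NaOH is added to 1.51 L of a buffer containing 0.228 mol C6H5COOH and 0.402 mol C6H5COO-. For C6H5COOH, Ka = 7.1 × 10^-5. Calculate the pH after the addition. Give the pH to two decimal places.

pH = 4.74

OH- converts C6H5COOH to C6H5COO-: C6H5COOH → 0.128 mol, C6H5COO- → 0.502 mol.
pKa = −log(7.1 × 10^-5) = 4.149
pH = pKa + log(n_C6H5COO-/n_C6H5COOH) = 4.149 + log(0.502/0.128) = 4.149 + (+0.593)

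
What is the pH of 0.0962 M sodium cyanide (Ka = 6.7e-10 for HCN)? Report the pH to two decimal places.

CN- is the conjugate base of the weak acid HCN.
Kb = Kw/Ka = 1.0×10^-14 / 6.7 × 10^-10 = 1.49 × 10^-5
Kb = [OH-]²/(0.0962 − [OH-]) = 1.49 × 10^-5
Assume [OH-] ≪ 0.0962: [OH-] ≈ √(1.49 × 10^-5 × 0.0962) = 1.20 × 10^-3 M
([OH-]/C₀ = 1.2% < 5%, so the approximation holds.)
pOH = 2.92, so pH = 14.00 − pOH = 11.08

pH = 11.08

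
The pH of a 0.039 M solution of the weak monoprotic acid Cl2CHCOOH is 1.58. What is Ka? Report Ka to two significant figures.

Ka = 5.4 × 10^-2

[H+] = 10^(-1.58) = 2.63 × 10^-2 M
At equilibrium [HA] = 0.039 − 2.63 × 10^-2 = 1.27 × 10^-2 M
Ka = [H+][A-]/[HA] = (2.63 × 10^-2)² / 1.27 × 10^-2 = 5.4 × 10^-2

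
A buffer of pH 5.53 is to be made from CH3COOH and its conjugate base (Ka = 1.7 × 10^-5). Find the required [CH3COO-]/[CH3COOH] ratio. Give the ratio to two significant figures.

ratio = 5.8

pKa = -log(1.7 × 10^-5) = 4.770
pH = pKa + log(r) ⇒ log(r) = 5.53 − 4.770 = +0.760
r = [CH3COO-]/[CH3COOH] = 10^(+0.760) = 5.75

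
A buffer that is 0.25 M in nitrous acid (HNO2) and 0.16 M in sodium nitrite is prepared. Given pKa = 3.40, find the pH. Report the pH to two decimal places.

pH = 3.21

Henderson–Hasselbalch: pH = pKa + log([NO2-]/[HNO2]) = 3.40 + log(0.16/0.25)
pH = 3.40 + (-0.194) = 3.21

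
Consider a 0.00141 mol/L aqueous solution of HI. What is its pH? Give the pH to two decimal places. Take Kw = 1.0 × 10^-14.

HI is a strong acid and dissociates completely, so [H+] = 0.00141 M.
pH = -log(0.00141) = 2.85

pH = 2.85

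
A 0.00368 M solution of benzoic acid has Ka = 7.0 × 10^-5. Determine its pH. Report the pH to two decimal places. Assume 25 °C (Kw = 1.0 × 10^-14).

pH = 3.32

C6H5COOH ⇌ C6H5COO- + H+
Let x = [H+] at equilibrium. Ka = x²/(0.00368 − x).
Here C₀/Ka ≈ 52.6, so the small-x approximation fails. Use the quadratic:
x = (−Ka + √(Ka² + 4·Ka·C₀))/2 = 4.74 × 10^-4 M
pH = −log(4.74 × 10^-4) = 3.32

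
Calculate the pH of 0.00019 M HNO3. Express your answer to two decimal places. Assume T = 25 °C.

pH = 3.72

HNO3 is a strong acid and dissociates completely, so [H+] = 0.00019 M.
pH = -log(0.00019) = 3.72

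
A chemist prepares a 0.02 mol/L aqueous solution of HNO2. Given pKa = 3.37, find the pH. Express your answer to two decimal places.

HNO2 ⇌ NO2- + H+
Ka = 10^(−3.37) = 4.27 × 10^-4
Ka = x²/(0.02 − x) = 4.27 × 10^-4
The 5% rule fails; solving x² + Ka·x − Ka·C₀ = 0 exactly:
x = (−Ka + √(Ka² + 4·Ka·C₀))/2 = 2.72 × 10^-3 M
pH = −log(2.72 × 10^-3) = 2.57

pH = 2.57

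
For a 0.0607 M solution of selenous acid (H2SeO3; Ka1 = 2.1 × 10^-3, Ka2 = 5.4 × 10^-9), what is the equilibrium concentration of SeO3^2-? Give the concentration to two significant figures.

5.4 × 10^-9 M

First ionization gives [H+] ≈ [HSeO3-] = 1.03 × 10^-2 M.
Second step: Ka2 = [H+][SeO3^2-]/[HSeO3-] ≈ [SeO3^2-] (since [H+] ≈ [HSeO3-]).
So [SeO3^2-] ≈ Ka2.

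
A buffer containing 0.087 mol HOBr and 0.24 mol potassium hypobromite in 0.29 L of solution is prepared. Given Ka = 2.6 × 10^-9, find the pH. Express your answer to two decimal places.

pKa = −log(2.6 × 10^-9) = 8.585
pH = pKa + log([A⁻]/[HA]) = 8.585 + log(0.24/0.087)
pH = 8.585 + (+0.441) = 9.03

pH = 9.03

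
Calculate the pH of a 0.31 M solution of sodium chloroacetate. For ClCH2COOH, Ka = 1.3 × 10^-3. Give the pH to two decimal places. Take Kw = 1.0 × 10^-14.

pH = 8.19

ClCH2COO- is the conjugate base of the weak acid ClCH2COOH.
Kb = Kw/Ka = 1.0×10^-14 / 1.3 × 10^-3 = 7.69 × 10^-12
Kb = [OH-]²/(0.31 − [OH-]) = 7.69 × 10^-12
Assume [OH-] ≪ 0.31: [OH-] ≈ √(7.69 × 10^-12 × 0.31) = 1.54 × 10^-6 M
Check: 0.0005% ionized — well under 5%, approximation valid.
pOH = −log(1.54 × 10^-6) = 5.81; pH = 14.00 − 5.81 = 8.19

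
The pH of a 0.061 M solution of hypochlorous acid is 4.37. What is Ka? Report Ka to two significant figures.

[H+] = 10^(-4.37) = 4.27 × 10^-5 M
At equilibrium [HA] = 0.061 − 4.27 × 10^-5 = 6.10 × 10^-2 M
Ka = [H+][A-]/[HA] = (4.27 × 10^-5)² / 6.10 × 10^-2 = 3.0 × 10^-8

Ka = 3.0 × 10^-8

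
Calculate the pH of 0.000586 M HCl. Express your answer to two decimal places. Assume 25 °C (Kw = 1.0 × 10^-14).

pH = 3.23

HCl is a strong acid and dissociates completely, so [H+] = 0.000586 M.
pH = -log(0.000586) = 3.23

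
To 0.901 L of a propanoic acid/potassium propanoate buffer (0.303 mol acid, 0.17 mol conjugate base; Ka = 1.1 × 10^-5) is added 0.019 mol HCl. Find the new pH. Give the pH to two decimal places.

Added H+ converts CH3CH2COO- to CH3CH2COOH: CH3CH2COOH → 0.322 mol, CH3CH2COO- → 0.151 mol.
pKa = −log(1.1 × 10^-5) = 4.959
pH = pKa + log([A⁻]/[HA]) = 4.959 + log(0.151/0.322) = 4.959 -0.329

pH = 4.63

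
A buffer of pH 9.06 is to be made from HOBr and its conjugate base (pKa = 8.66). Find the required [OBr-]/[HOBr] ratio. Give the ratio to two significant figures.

pH = pKa + log(r) ⇒ log(r) = 9.06 − 8.66 = +0.40
r = [OBr-]/[HOBr] = 10^(+0.40) = 2.51

ratio = 2.5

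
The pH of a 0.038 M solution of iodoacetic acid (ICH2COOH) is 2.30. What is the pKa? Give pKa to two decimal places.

[H+] = 10^(-2.30) = 5.01 × 10^-3 M
At equilibrium [HA] = 0.038 − 5.01 × 10^-3 = 3.30 × 10^-2 M
Ka = [H+][A-]/[HA] = (5.01 × 10^-3)² / 3.30 × 10^-2 = 7.61 × 10^-4
pKa = -log(7.61 × 10^-4) = 3.12

pKa = 3.12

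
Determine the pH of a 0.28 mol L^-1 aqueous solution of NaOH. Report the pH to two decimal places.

NaOH is a strong base; [OH-] = 0.28 M.
pOH = -log(0.28) = 0.55
pH = 14.00 - 0.55 = 13.45

pH = 13.45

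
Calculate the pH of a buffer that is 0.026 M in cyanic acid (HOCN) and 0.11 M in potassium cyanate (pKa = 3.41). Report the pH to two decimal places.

Henderson–Hasselbalch: pH = pKa + log([OCN-]/[HOCN]) = 3.41 + log(0.11/0.026)
pH = 3.41 + (+0.626) = 4.04

pH = 4.04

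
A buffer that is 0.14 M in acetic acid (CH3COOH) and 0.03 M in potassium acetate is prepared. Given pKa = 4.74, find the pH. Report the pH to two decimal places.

pH = 4.07

Henderson–Hasselbalch: pH = pKa + log([CH3COO-]/[CH3COOH]) = 4.74 + log(0.03/0.14)
pH = 4.74 + (-0.669) = 4.07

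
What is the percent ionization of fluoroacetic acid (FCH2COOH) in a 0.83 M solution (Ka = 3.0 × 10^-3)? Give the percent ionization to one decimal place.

5.8%

FCH2COOH ⇌ FCH2COO- + H+; let x = [H+] at equilibrium.
Ka = x²/(C₀ − x); solving the quadratic gives x = 4.84 × 10^-2 M.
Fraction ionized = 4.84 × 10^-2 / 0.83 = 0.0583 → 5.8%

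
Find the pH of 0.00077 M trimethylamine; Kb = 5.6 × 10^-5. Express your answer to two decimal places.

pH = 10.26

(CH3)3N + H2O ⇌ (CH3)3NH+ + OH-
Kb = [OH-]²/(0.00077 − [OH-]) = 5.6 × 10^-5
Here C₀/Kb ≈ 13.8, so the small-[OH-] approximation fails. Use the quadratic:
[OH-] = [−5.6e-05 + √(5.6e-05² + 1.72e-07)]/2 = 1.82 × 10^-4 M
pOH = −log(1.82 × 10^-4) = 3.74; pH = 14.00 − 3.74 = 10.26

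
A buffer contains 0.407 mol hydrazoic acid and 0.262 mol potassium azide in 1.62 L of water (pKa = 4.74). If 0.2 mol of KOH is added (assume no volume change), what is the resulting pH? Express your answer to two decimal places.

OH- converts HN3 to N3-: HN3 → 0.207 mol, N3- → 0.462 mol.
pH = pKa + log(n_N3-/n_HN3) = 4.74 + log(0.462/0.207) = 4.74 + (+0.349)

pH = 5.09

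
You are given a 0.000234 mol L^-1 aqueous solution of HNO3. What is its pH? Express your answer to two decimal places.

pH = 3.63

HNO3 is a strong acid and dissociates completely, so [H+] = 0.000234 M.
pH = -log(0.000234) = 3.63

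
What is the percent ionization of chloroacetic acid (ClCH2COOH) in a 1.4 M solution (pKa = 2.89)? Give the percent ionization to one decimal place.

3.0%

ClCH2COOH ⇌ ClCH2COO- + H+; let x = [H+] at equilibrium.
Ka = 10^(−2.89) = 1.29 × 10^-3
x ≈ √(Ka·C₀) = √(1.29 × 10^-3 × 1.4) = 4.25 × 10^-2 M
% ionization = x/C₀ × 100% = 4.25 × 10^-2/1.4 × 100% = 3.0%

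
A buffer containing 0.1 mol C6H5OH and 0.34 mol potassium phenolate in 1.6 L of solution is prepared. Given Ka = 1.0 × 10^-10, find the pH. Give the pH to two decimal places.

pKa = −log(1.0 × 10^-10) = 10.000
Using pH = pKa + log([base]/[acid]) with [base]/[acid] = 0.34/0.1:
pH = 10.000 + (+0.531) = 10.53

pH = 10.53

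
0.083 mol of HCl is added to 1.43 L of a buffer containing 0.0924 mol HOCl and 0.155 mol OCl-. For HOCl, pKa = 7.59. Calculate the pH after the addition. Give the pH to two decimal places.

pH = 7.20

Added H+ converts OCl- to HOCl: HOCl → 0.175 mol, OCl- → 0.072 mol.
Henderson–Hasselbalch with mole ratio 0.072/0.175: pH = 7.59 + (-0.386)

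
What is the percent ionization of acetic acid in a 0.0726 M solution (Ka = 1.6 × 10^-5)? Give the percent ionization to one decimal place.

CH3COOH ⇌ CH3COO- + H+; let x = [H+] at equilibrium.
x ≈ √(Ka·C₀) = √(1.6 × 10^-5 × 0.0726) = 1.08 × 10^-3 M
% ionization = x/C₀ × 100% = 1.08 × 10^-3/0.0726 × 100% = 1.5%

1.5%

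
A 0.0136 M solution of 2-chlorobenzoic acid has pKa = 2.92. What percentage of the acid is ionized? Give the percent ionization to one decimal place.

25.6%

ClC6H4COOH ⇌ ClC6H4COO- + H+; let x = [H+] at equilibrium.
Ka = 10^(−2.92) = 1.20 × 10^-3
Ka = x²/(C₀ − x); solving the quadratic gives x = 3.48 × 10^-3 M.
% ionization = x/C₀ × 100% = 3.48 × 10^-3/0.0136 × 100% = 25.6%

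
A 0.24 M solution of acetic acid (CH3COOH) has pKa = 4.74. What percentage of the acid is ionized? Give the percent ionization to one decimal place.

0.9%

CH3COOH ⇌ CH3COO- + H+; let x = [H+] at equilibrium.
Ka = 10^(−4.74) = 1.82 × 10^-5
x ≈ √(Ka·C₀) = √(1.82 × 10^-5 × 0.24) = 2.09 × 10^-3 M
Fraction ionized = 2.09 × 10^-3 / 0.24 = 0.0087 → 0.9%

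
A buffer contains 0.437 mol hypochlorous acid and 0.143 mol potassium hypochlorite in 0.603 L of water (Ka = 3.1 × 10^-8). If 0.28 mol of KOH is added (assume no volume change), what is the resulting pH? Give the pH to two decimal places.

After neutralization: n(HOCl) = 0.157 mol, n(OCl-) = 0.423 mol.
pKa = −log(3.1 × 10^-8) = 7.509
pH = pKa + log([A⁻]/[HA]) = 7.509 + log(0.423/0.157) = 7.509 +0.430

pH = 7.94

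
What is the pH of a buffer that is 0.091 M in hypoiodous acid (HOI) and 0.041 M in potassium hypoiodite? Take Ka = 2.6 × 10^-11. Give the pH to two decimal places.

pKa = −log(2.6 × 10^-11) = 10.585
Henderson–Hasselbalch: pH = pKa + log([OI-]/[HOI]) = 10.585 + log(0.041/0.091)
pH = 10.585 + (-0.346) = 10.24

pH = 10.24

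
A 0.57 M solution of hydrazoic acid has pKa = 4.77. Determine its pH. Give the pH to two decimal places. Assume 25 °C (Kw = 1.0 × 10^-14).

HN3 ⇌ N3- + H+
Ka = 10^(−4.77) = 1.70 × 10^-5
From the ICE table, Ka = [H+]²/(0.57 − [H+]) = 1.70 × 10^-5.
Assume [H+] ≪ 0.57: [H+] ≈ √(1.70 × 10^-5 × 0.57) = 3.11 × 10^-3 M
pH = −log(3.11 × 10^-3) = 2.51

pH = 2.51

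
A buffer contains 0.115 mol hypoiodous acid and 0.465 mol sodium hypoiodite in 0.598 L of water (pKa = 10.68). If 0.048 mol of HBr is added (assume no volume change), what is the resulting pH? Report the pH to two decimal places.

pH = 11.09

After neutralization: n(HOI) = 0.163 mol, n(OI-) = 0.417 mol.
pH = pKa + log(n_OI-/n_HOI) = 10.68 + log(0.417/0.163) = 10.68 + (+0.408)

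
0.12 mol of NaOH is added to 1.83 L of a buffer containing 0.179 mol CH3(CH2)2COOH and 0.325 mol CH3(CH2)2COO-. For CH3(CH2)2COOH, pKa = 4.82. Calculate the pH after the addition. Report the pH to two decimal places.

OH- converts CH3(CH2)2COOH to CH3(CH2)2COO-: CH3(CH2)2COOH → 0.059 mol, CH3(CH2)2COO- → 0.445 mol.
Henderson–Hasselbalch with mole ratio 0.445/0.059: pH = 4.82 + (+0.878)

pH = 5.70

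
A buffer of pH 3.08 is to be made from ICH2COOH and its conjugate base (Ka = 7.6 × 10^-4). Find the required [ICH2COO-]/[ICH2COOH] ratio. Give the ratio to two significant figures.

ratio = 0.91

pKa = -log(7.6 × 10^-4) = 3.119
pH = pKa + log(r) ⇒ log(r) = 3.08 − 3.119 = -0.039
r = [ICH2COO-]/[ICH2COOH] = 10^(-0.039) = 0.914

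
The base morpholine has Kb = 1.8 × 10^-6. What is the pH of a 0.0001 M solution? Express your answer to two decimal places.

C4H8ONH + H2O ⇌ C4H8ONH2+ + OH-
Kb = [OH-]²/(0.0001 − [OH-]) = 1.8 × 10^-6
The 5% rule fails; solving [OH-]² + Kb·[OH-] − Kb·C₀ = 0 exactly:
[OH-] = (−Kb + √(Kb² + 4·Kb·C₀))/2 = 1.25 × 10^-5 M
pOH = 4.90, so pH = 14.00 − pOH = 9.10

pH = 9.10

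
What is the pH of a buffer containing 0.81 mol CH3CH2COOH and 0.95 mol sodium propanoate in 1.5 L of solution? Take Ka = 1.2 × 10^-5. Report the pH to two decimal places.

pH = 4.99

pKa = −log(1.2 × 10^-5) = 4.921
Using pH = pKa + log([base]/[acid]) with [base]/[acid] = 0.95/0.81:
pH = 4.921 + (+0.069) = 4.99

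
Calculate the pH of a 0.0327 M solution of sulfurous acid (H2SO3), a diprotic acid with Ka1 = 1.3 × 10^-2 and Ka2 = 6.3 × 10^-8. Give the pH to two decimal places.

pH = 1.82

Since Ka1 ≫ Ka2, the first ionization dominates [H+].
Ka1 = x²/(0.0327 − x) = 1.3 × 10^-2
Solving the quadratic: x = (−Ka1 + √(Ka1² + 4·Ka1·C₀))/2 = 1.51 × 10^-2 M
pH = −log(1.51 × 10^-2) = 1.82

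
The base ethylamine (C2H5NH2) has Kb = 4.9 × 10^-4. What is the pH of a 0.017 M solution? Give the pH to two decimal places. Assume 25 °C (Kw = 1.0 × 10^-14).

C2H5NH2 + H2O ⇌ C2H5NH3+ + OH-
Kb = [OH-]²/(0.017 − [OH-]) = 4.9 × 10^-4
The 5% rule fails; solving [OH-]² + Kb·[OH-] − Kb·C₀ = 0 exactly:
[OH-] = (−Kb + √(Kb² + 4·Kb·C₀))/2 = 2.65 × 10^-3 M
pOH = 2.58, so pH = 14.00 − pOH = 11.42

pH = 11.42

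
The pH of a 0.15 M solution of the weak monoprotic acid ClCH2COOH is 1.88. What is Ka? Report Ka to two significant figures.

[H+] = 10^(-1.88) = 1.32 × 10^-2 M
At equilibrium [HA] = 0.15 − 1.32 × 10^-2 = 1.37 × 10^-1 M
Ka = [H+][A-]/[HA] = (1.32 × 10^-2)² / 1.37 × 10^-1 = 1.3 × 10^-3

Ka = 1.3 × 10^-3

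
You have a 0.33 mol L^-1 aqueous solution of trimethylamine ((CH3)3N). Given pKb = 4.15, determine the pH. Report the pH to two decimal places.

(CH3)3N + H2O ⇌ (CH3)3NH+ + OH-
Kb = 10^(−4.15) = 7.08 × 10^-5
Kb = [OH-]²/(0.33 − [OH-]) = 7.08 × 10^-5
Assume [OH-] ≪ 0.33: [OH-] ≈ √(7.08 × 10^-5 × 0.33) = 4.83 × 10^-3 M
pOH = −log(4.83 × 10^-3) = 2.32; pH = 14.00 − 2.32 = 11.68

pH = 11.68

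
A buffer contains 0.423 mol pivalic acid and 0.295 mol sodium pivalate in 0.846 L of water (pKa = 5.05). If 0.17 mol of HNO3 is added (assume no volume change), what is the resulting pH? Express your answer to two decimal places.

pH = 4.37

After neutralization: n((CH3)3CCOOH) = 0.593 mol, n((CH3)3CCOO-) = 0.125 mol.
Henderson–Hasselbalch with mole ratio 0.125/0.593: pH = 5.05 + (-0.676)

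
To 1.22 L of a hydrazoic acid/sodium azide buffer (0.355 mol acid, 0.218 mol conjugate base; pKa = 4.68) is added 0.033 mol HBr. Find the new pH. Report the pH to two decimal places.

pH = 4.36

Added H+ converts N3- to HN3: HN3 → 0.388 mol, N3- → 0.185 mol.
Henderson–Hasselbalch with mole ratio 0.185/0.388: pH = 4.68 + (-0.322)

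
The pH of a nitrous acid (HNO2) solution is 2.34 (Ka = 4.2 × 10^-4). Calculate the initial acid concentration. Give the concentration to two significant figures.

[H+] = 10^(-2.34) = 4.57 × 10^-3 M = x
Ka = x²/(C₀ − x) ⇒ C₀ = x + x²/Ka
C₀ = 4.57 × 10^-3 + (4.57 × 10^-3)²/(4.2 × 10^-4) = 5.43 × 10^-2 M

C₀ = 5.4 × 10^-2 M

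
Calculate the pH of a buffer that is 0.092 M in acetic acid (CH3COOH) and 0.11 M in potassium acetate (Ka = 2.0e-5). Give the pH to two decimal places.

pKa = −log(2.0 × 10^-5) = 4.699
Using pH = pKa + log([base]/[acid]) with [base]/[acid] = 0.11/0.092:
pH = 4.699 + (+0.078) = 4.78

pH = 4.78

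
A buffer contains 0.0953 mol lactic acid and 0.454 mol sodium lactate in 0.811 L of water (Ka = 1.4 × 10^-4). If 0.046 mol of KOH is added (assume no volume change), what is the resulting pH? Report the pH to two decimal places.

pH = 4.86

After neutralization: n(CH3CH(OH)COOH) = 0.0493 mol, n(CH3CH(OH)COO-) = 0.5 mol.
pKa = −log(1.4 × 10^-4) = 3.854
pH = pKa + log([A⁻]/[HA]) = 3.854 + log(0.5/0.0493) = 3.854 +1.006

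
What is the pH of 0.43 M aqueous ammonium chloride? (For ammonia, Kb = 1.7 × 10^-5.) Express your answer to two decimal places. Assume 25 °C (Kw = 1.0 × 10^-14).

NH4+ is the conjugate acid of the weak base NH3.
Ka = Kw/Kb = 1.0×10^-14 / 1.7 × 10^-5 = 5.88 × 10^-10
Ka = x²/(0.43 − x) = 5.88 × 10^-10
Since Ka ≪ C₀, x ≈ √(Ka·C₀) = 1.59 × 10^-5 M.
Check: 0.0037% ionized — well under 5%, approximation valid.
pH = −log(1.59 × 10^-5) = 4.80

pH = 4.80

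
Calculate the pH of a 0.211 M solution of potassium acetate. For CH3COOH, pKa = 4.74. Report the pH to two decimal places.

pH = 9.03

CH3COO- is the conjugate base of the weak acid CH3COOH.
Ka = 10^(−4.74) = 1.82 × 10^-5
Kb = Kw/Ka = 1.0×10^-14 / 1.82 × 10^-5 = 5.49 × 10^-10
Kb = x²/(0.211 − x) = 5.49 × 10^-10
Since Kb ≪ C₀, x ≈ √(Kb·C₀) = 1.08 × 10^-5 M.
pOH = 4.97, so pH = 14.00 − pOH = 9.03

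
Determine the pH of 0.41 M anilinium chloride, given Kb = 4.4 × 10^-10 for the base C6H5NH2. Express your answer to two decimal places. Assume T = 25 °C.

pH = 2.52

C6H5NH3+ is the conjugate acid of the weak base C6H5NH2.
Ka = Kw/Kb = 1.0×10^-14 / 4.4 × 10^-10 = 2.27 × 10^-5
Ka = [H+]²/(0.41 − [H+]) = 2.27 × 10^-5
Since Ka ≪ C₀, [H+] ≈ √(Ka·C₀) = 3.05 × 10^-3 M.
Check: 0.74% ionized — well under 5%, approximation valid.
pH = −log[H+] = −log(3.05 × 10^-3) = 2.52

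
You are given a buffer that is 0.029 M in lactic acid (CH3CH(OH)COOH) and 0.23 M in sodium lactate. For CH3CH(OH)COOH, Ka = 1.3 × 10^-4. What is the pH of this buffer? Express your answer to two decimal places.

pKa = −log(1.3 × 10^-4) = 3.886
pH = pKa + log([A⁻]/[HA]) = 3.886 + log(0.23/0.029)
pH = 3.886 + (+0.899) = 4.79

pH = 4.79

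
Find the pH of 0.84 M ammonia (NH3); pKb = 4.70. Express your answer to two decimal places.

NH3 + H2O ⇌ NH4+ + OH-
Kb = 10^(−4.70) = 2.00 × 10^-5
Kb = [OH-]²/(0.84 − [OH-]) = 2.00 × 10^-5
Since Kb ≪ C₀, [OH-] ≈ √(Kb·C₀) = 4.10 × 10^-3 M.
pOH = −log(4.10 × 10^-3) = 2.39; pH = 14.00 − 2.39 = 11.61

pH = 11.61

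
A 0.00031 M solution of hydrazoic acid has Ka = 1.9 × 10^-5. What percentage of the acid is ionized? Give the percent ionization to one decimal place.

21.9%

HN3 ⇌ N3- + H+; let x = [H+] at equilibrium.
Ka = x²/(C₀ − x); solving the quadratic gives x = 6.78 × 10^-5 M.
% ionization = x/C₀ × 100% = 6.78 × 10^-5/0.00031 × 100% = 21.9%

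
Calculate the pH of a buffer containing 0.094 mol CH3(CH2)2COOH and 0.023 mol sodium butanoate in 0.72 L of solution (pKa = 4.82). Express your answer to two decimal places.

pH = 4.21

Henderson–Hasselbalch: pH = pKa + log([CH3(CH2)2COO-]/[CH3(CH2)2COOH]) = 4.82 + log(0.023/0.094)
pH = 4.82 + (-0.611) = 4.21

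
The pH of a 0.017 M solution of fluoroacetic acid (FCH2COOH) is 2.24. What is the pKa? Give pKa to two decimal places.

pKa = 2.53

[H+] = 10^(-2.24) = 5.75 × 10^-3 M
At equilibrium [HA] = 0.017 − 5.75 × 10^-3 = 1.13 × 10^-2 M
Ka = [H+][A-]/[HA] = (5.75 × 10^-3)² / 1.13 × 10^-2 = 2.93 × 10^-3
pKa = -log(2.93 × 10^-3) = 2.53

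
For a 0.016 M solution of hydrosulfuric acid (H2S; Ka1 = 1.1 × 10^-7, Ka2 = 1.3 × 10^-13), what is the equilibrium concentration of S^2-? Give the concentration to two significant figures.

First ionization gives [H+] ≈ [HS-] = 4.20 × 10^-5 M.
Second step: Ka2 = [H+][S^2-]/[HS-] ≈ [S^2-] (since [H+] ≈ [HS-]).
So [S^2-] ≈ Ka2.

1.3 × 10^-13 M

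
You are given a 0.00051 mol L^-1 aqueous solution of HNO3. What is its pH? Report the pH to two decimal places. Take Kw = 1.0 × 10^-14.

pH = 3.29

HNO3 is a strong acid and dissociates completely, so [H+] = 0.00051 M.
pH = -log(0.00051) = 3.29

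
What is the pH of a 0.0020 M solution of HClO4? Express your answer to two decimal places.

pH = 2.70

HClO4 is a strong acid and dissociates completely, so [H+] = 0.0020 M.
pH = -log(0.002) = 2.70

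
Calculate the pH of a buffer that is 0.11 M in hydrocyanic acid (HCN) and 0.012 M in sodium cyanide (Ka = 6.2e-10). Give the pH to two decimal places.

pH = 8.25

pKa = −log(6.2 × 10^-10) = 9.208
Henderson–Hasselbalch: pH = pKa + log([CN-]/[HCN]) = 9.208 + log(0.012/0.11)
pH = 9.208 + (-0.962) = 8.25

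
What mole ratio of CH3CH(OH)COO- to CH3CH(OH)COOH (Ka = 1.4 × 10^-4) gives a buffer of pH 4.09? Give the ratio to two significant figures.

ratio = 1.7

pKa = -log(1.4 × 10^-4) = 3.854
pH = pKa + log(r) ⇒ log(r) = 4.09 − 3.854 = +0.236
r = [CH3CH(OH)COO-]/[CH3CH(OH)COOH] = 10^(+0.236) = 1.72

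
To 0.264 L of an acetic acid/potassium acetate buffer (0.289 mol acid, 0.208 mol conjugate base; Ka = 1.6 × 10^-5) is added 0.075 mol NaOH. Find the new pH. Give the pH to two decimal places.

OH- converts CH3COOH to CH3COO-: CH3COOH → 0.214 mol, CH3COO- → 0.283 mol.
pKa = −log(1.6 × 10^-5) = 4.796
pH = pKa + log([A⁻]/[HA]) = 4.796 + log(0.283/0.214) = 4.796 +0.121

pH = 4.92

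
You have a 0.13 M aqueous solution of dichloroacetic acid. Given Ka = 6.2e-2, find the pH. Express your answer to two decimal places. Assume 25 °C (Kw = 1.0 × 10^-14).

pH = 1.19

Cl2CHCOOH ⇌ Cl2CHCOO- + H+
From the ICE table, Ka = [H+]²/(0.13 − [H+]) = 6.2 × 10^-2.
[H+] is not negligible relative to C₀; solve [H+]² + 0.062·[H+] − 0.00806 = 0.
[H+] = (−Ka + √(Ka² + 4·Ka·C₀))/2 = 6.40 × 10^-2 M
pH = −log[H+] = −log(6.40 × 10^-2) = 1.19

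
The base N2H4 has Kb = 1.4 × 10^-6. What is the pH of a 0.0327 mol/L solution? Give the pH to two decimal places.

pH = 10.33

N2H4 + H2O ⇌ N2H5+ + OH-
From the ICE table, Kb = [OH-]²/(0.0327 − [OH-]) = 1.4 × 10^-6.
Neglecting [OH-] in the denominator: [OH-] = √(1.4 × 10^-6 × 0.0327) = 2.14 × 10^-4 M
pOH = −log(2.14 × 10^-4) = 3.67; pH = 14.00 − 3.67 = 10.33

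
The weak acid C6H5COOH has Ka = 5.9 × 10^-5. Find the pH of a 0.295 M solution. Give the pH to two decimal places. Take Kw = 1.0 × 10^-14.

pH = 2.38

C6H5COOH ⇌ C6H5COO- + H+
From the ICE table, Ka = [H+]²/(0.295 − [H+]) = 5.9 × 10^-5.
Neglecting [H+] in the denominator: [H+] = √(5.9 × 10^-5 × 0.295) = 4.17 × 10^-3 M
pH = −log[H+] = −log(4.17 × 10^-3) = 2.38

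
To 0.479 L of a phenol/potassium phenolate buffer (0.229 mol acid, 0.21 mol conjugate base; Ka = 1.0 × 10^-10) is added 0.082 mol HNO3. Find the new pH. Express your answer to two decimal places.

After neutralization: n(C6H5OH) = 0.311 mol, n(C6H5O-) = 0.128 mol.
pKa = −log(1.0 × 10^-10) = 10.000
pH = pKa + log(n_C6H5O-/n_C6H5OH) = 10.000 + log(0.128/0.311) = 10.000 + (-0.386)

pH = 9.61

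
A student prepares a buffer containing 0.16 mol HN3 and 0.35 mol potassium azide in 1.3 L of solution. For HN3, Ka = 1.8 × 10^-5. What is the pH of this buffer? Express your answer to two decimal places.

pH = 5.08

pKa = −log(1.8 × 10^-5) = 4.745
pH = pKa + log([A⁻]/[HA]) = 4.745 + log(0.35/0.16)
pH = 4.745 + (+0.340) = 5.08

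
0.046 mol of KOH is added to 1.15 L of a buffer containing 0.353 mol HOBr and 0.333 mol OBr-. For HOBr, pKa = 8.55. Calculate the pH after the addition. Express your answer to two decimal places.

pH = 8.64

After neutralization: n(HOBr) = 0.307 mol, n(OBr-) = 0.379 mol.
pH = pKa + log(n_OBr-/n_HOBr) = 8.55 + log(0.379/0.307) = 8.55 + (+0.092)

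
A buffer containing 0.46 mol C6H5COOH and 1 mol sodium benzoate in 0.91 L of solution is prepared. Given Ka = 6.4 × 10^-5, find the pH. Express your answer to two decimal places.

pKa = −log(6.4 × 10^-5) = 4.194
pH = pKa + log([A⁻]/[HA]) = 4.194 + log(1/0.46)
pH = 4.194 + (+0.337) = 4.53

pH = 4.53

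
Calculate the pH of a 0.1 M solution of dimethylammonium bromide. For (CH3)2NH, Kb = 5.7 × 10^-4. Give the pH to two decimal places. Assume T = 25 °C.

pH = 5.88

(CH3)2NH2+ is the conjugate acid of the weak base (CH3)2NH.
Ka = Kw/Kb = 1.0×10^-14 / 5.7 × 10^-4 = 1.75 × 10^-11
From the ICE table, Ka = x²/(0.1 − x) = 1.75 × 10^-11.
Assume x ≪ 0.1: x ≈ √(1.75 × 10^-11 × 0.1) = 1.32 × 10^-6 M
(x/C₀ = 0.0013% < 5%, so the approximation holds.)
pH = −log[H+] = −log(1.32 × 10^-6) = 5.88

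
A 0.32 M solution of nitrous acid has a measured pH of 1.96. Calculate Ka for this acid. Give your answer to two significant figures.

Ka = 3.9 × 10^-4

[H+] = 10^(-1.96) = 1.10 × 10^-2 M
At equilibrium [HA] = 0.32 − 1.10 × 10^-2 = 3.09 × 10^-1 M
Ka = [H+][A-]/[HA] = (1.10 × 10^-2)² / 3.09 × 10^-1 = 3.9 × 10^-4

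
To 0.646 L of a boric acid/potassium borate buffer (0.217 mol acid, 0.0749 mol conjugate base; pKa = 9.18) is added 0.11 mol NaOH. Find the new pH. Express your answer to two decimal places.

pH = 9.42

OH- converts B(OH)3 to B(OH)4-: B(OH)3 → 0.107 mol, B(OH)4- → 0.185 mol.
pH = pKa + log(n_B(OH)4-/n_B(OH)3) = 9.18 + log(0.185/0.107) = 9.18 + (+0.238)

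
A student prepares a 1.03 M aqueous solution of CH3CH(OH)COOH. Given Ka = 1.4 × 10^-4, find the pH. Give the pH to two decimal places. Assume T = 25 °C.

pH = 1.92

CH3CH(OH)COOH ⇌ CH3CH(OH)COO- + H+
From the ICE table, Ka = x²/(1.03 − x) = 1.4 × 10^-4.
Since Ka ≪ C₀, x ≈ √(Ka·C₀) = 1.20 × 10^-2 M.
Check: 1.2% ionized — well under 5%, approximation valid.
pH = −log(1.20 × 10^-2) = 1.92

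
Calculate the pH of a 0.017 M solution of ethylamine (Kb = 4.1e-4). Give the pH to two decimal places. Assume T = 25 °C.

pH = 11.39

C2H5NH2 + H2O ⇌ C2H5NH3+ + OH-
From the ICE table, Kb = [OH-]²/(0.017 − [OH-]) = 4.1 × 10^-4.
[OH-] is not negligible relative to C₀; solve [OH-]² + 0.00041·[OH-] − 6.97e-06 = 0.
[OH-] = [−0.00041 + √(0.00041² + 2.79e-05)]/2 = 2.44 × 10^-3 M
pOH = −log(2.44 × 10^-3) = 2.61; pH = 14.00 − 2.61 = 11.39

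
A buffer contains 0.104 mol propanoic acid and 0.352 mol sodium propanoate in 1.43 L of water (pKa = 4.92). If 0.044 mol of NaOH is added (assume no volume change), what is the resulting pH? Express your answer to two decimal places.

pH = 5.74

OH- converts CH3CH2COOH to CH3CH2COO-: CH3CH2COOH → 0.06 mol, CH3CH2COO- → 0.396 mol.
pH = pKa + log([A⁻]/[HA]) = 4.92 + log(0.396/0.06) = 4.92 +0.820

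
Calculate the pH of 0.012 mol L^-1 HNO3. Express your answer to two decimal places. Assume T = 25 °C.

pH = 1.92

HNO3 is a strong acid and dissociates completely, so [H+] = 0.012 M.
pH = -log(0.012) = 1.92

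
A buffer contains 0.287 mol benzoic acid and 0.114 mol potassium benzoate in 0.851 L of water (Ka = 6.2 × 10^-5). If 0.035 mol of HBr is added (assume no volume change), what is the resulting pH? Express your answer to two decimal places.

pH = 3.60

After neutralization: n(C6H5COOH) = 0.322 mol, n(C6H5COO-) = 0.079 mol.
pKa = −log(6.2 × 10^-5) = 4.208
pH = pKa + log([A⁻]/[HA]) = 4.208 + log(0.079/0.322) = 4.208 -0.610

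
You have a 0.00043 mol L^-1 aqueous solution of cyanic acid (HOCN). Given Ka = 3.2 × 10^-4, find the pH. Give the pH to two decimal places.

HOCN ⇌ OCN- + H+
Let x = [H+] at equilibrium. Ka = x²/(0.00043 − x).
Here C₀/Ka ≈ 1.34, so the small-x approximation fails. Use the quadratic:
x = (−Ka + √(Ka² + 4·Ka·C₀))/2 = 2.44 × 10^-4 M
pH = −log[H+] = −log(2.44 × 10^-4) = 3.61

pH = 3.61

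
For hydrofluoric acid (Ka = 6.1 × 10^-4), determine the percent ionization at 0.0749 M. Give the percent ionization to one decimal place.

8.6%

HF ⇌ F- + H+; let x = [H+] at equilibrium.
Ka = x²/(C₀ − x); solving the quadratic gives x = 6.46 × 10^-3 M.
Fraction ionized = 6.46 × 10^-3 / 0.0749 = 0.0862 → 8.6%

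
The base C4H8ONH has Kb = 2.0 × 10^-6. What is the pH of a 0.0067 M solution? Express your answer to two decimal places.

C4H8ONH + H2O ⇌ C4H8ONH2+ + OH-
Let x = [OH-] at equilibrium. Kb = x²/(0.0067 − x).
Assume x ≪ 0.0067: x ≈ √(2.0 × 10^-6 × 0.0067) = 1.16 × 10^-4 M
(x/C₀ = 1.7% < 5%, so the approximation holds.)
pOH = 3.94, so pH = 14.00 − pOH = 10.06

pH = 10.06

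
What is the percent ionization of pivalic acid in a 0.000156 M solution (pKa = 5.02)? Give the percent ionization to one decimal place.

21.9%

(CH3)3CCOOH ⇌ (CH3)3CCOO- + H+; let x = [H+] at equilibrium.
Ka = 10^(−5.02) = 9.55 × 10^-6
Ka = x²/(C₀ − x); solving the quadratic gives x = 3.41 × 10^-5 M.
Fraction ionized = 3.41 × 10^-5 / 0.000156 = 0.2186 → 21.9%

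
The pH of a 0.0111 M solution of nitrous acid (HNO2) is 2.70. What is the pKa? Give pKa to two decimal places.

pKa = 3.36

[H+] = 10^(-2.70) = 2.00 × 10^-3 M
At equilibrium [HA] = 0.0111 − 2.00 × 10^-3 = 9.10 × 10^-3 M
Ka = [H+][A-]/[HA] = (2.00 × 10^-3)² / 9.10 × 10^-3 = 4.40 × 10^-4
pKa = -log(4.40 × 10^-4) = 3.36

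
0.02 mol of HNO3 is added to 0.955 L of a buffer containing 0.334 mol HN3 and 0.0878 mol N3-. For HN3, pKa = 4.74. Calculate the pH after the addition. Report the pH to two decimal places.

Added H+ converts N3- to HN3: HN3 → 0.354 mol, N3- → 0.0678 mol.
pH = pKa + log([A⁻]/[HA]) = 4.74 + log(0.0678/0.354) = 4.74 -0.718

pH = 4.02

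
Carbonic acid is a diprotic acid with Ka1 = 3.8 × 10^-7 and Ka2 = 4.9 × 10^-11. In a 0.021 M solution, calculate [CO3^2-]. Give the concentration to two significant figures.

4.9 × 10^-11 M

First ionization gives [H+] ≈ [HCO3-] = 8.93 × 10^-5 M.
Second step: Ka2 = [H+][CO3^2-]/[HCO3-] ≈ [CO3^2-] (since [H+] ≈ [HCO3-]).
So [CO3^2-] ≈ Ka2.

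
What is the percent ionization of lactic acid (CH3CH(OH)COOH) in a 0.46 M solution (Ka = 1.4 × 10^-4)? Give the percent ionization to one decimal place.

1.7%

CH3CH(OH)COOH ⇌ CH3CH(OH)COO- + H+; let x = [H+] at equilibrium.
x ≈ √(Ka·C₀) = √(1.4 × 10^-4 × 0.46) = 8.02 × 10^-3 M
Fraction ionized = 8.02 × 10^-3 / 0.46 = 0.0174 → 1.7%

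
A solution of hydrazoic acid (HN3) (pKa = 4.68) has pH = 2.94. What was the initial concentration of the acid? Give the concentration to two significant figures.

[H+] = 10^(-2.94) = 1.15 × 10^-3 M = x
Ka = 10^(−4.68) = 2.09 × 10^-5
Ka = x²/(C₀ − x) ⇒ C₀ = x + x²/Ka
C₀ = 1.15 × 10^-3 + (1.15 × 10^-3)²/(2.09 × 10^-5) = 6.44 × 10^-2 M

C₀ = 6.4 × 10^-2 M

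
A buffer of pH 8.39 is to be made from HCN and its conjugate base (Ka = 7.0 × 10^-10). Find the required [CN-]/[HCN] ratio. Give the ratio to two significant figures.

pKa = -log(7.0 × 10^-10) = 9.155
pH = pKa + log(r) ⇒ log(r) = 8.39 − 9.155 = -0.765
r = [CN-]/[HCN] = 10^(-0.765) = 0.172

ratio = 0.17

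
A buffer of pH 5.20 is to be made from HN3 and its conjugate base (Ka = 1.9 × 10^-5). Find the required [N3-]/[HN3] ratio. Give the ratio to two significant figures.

pKa = -log(1.9 × 10^-5) = 4.721
pH = pKa + log(r) ⇒ log(r) = 5.20 − 4.721 = +0.479
r = [N3-]/[HN3] = 10^(+0.479) = 3.01

ratio = 3.0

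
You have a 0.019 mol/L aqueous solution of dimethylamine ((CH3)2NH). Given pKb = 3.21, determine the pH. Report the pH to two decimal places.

pH = 11.50

(CH3)2NH + H2O ⇌ (CH3)2NH2+ + OH-
Kb = 10^(−3.21) = 6.17 × 10^-4
Kb = [OH-]²/(0.019 − [OH-]) = 6.17 × 10^-4
Here C₀/Kb ≈ 30.8, so the small-[OH-] approximation fails. Use the quadratic:
[OH-] = [−0.000617 + √(0.000617² + 4.69e-05)]/2 = 3.13 × 10^-3 M
pOH = 2.50, so pH = 14.00 − pOH = 11.50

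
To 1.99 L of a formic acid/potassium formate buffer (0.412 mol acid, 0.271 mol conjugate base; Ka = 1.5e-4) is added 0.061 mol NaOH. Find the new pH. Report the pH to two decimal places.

pH = 3.80

After neutralization: n(HCOOH) = 0.351 mol, n(HCOO-) = 0.332 mol.
pKa = −log(1.5 × 10^-4) = 3.824
Henderson–Hasselbalch with mole ratio 0.332/0.351: pH = 3.824 + (-0.024)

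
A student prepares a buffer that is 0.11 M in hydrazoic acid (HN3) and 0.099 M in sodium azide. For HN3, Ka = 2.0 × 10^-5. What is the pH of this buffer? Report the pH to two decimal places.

pKa = −log(2.0 × 10^-5) = 4.699
pH = pKa + log([A⁻]/[HA]) = 4.699 + log(0.099/0.11)
pH = 4.699 + (-0.046) = 4.65

pH = 4.65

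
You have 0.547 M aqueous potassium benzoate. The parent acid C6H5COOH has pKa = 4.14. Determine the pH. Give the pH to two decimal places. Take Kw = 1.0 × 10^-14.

pH = 8.94

C6H5COO- is the conjugate base of the weak acid C6H5COOH.
Ka = 10^(−4.14) = 7.24 × 10^-5
Kb = Kw/Ka = 1.0×10^-14 / 7.24 × 10^-5 = 1.38 × 10^-10
Kb = [OH-]²/(0.547 − [OH-]) = 1.38 × 10^-10
Since Kb ≪ C₀, [OH-] ≈ √(Kb·C₀) = 8.69 × 10^-6 M.
Check: 0.0016% ionized — well under 5%, approximation valid.
pOH = −log(8.69 × 10^-6) = 5.06; pH = 14.00 − 5.06 = 8.94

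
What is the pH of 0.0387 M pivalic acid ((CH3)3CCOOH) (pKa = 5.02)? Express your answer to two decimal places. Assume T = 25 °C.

pH = 3.22

(CH3)3CCOOH ⇌ (CH3)3CCOO- + H+
Ka = 10^(−5.02) = 9.55 × 10^-6
From the ICE table, Ka = x²/(0.0387 − x) = 9.55 × 10^-6.
Since Ka ≪ C₀, x ≈ √(Ka·C₀) = 6.08 × 10^-4 M.
(x/C₀ = 1.6% < 5%, so the approximation holds.)
pH = −log(6.08 × 10^-4) = 3.22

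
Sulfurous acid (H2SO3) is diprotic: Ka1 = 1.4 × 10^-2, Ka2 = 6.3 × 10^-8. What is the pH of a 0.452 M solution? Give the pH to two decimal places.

pH = 1.14

Ka1 ≫ Ka2, so treat the first dissociation as the only significant source of H+.
Ka1 = x²/(0.452 − x) = 1.4 × 10^-2
Solving the quadratic: x = (−Ka1 + √(Ka1² + 4·Ka1·C₀))/2 = 7.29 × 10^-2 M
pH = −log(7.29 × 10^-2) = 1.14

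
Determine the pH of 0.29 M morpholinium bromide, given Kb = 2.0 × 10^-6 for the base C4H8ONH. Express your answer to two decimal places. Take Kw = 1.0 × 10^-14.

pH = 4.42

C4H8ONH2+ is the conjugate acid of the weak base C4H8ONH.
Ka = Kw/Kb = 1.0×10^-14 / 2.0 × 10^-6 = 5.00 × 10^-9
Ka = [H+]²/(0.29 − [H+]) = 5.00 × 10^-9
Since Ka ≪ C₀, [H+] ≈ √(Ka·C₀) = 3.81 × 10^-5 M.
pH = −log[H+] = −log(3.81 × 10^-5) = 4.42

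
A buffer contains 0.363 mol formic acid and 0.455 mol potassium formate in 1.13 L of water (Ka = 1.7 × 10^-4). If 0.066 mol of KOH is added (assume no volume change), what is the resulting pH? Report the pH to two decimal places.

pH = 4.01

After neutralization: n(HCOOH) = 0.297 mol, n(HCOO-) = 0.521 mol.
pKa = −log(1.7 × 10^-4) = 3.770
Henderson–Hasselbalch with mole ratio 0.521/0.297: pH = 3.770 + (+0.244)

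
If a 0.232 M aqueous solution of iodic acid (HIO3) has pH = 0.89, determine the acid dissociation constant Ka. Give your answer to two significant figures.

Ka = 1.6 × 10^-1

[H+] = 10^(-0.89) = 1.29 × 10^-1 M
At equilibrium [HA] = 0.232 − 1.29 × 10^-1 = 1.03 × 10^-1 M
Ka = [H+][A-]/[HA] = (1.29 × 10^-1)² / 1.03 × 10^-1 = 1.6 × 10^-1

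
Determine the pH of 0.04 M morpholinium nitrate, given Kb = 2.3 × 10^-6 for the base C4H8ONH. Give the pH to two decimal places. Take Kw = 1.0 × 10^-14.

C4H8ONH2+ is the conjugate acid of the weak base C4H8ONH.
Ka = Kw/Kb = 1.0×10^-14 / 2.3 × 10^-6 = 4.35 × 10^-9
Ka = x²/(0.04 − x) = 4.35 × 10^-9
Since Ka ≪ C₀, x ≈ √(Ka·C₀) = 1.32 × 10^-5 M.
Check: 0.033% ionized — well under 5%, approximation valid.
pH = −log[H+] = −log(1.32 × 10^-5) = 4.88

pH = 4.88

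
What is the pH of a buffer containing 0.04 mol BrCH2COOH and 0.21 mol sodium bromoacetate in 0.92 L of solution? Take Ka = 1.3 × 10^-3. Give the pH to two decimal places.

pKa = −log(1.3 × 10^-3) = 2.886
Using pH = pKa + log([base]/[acid]) with [base]/[acid] = 0.21/0.04:
pH = 2.886 + (+0.720) = 3.61

pH = 3.61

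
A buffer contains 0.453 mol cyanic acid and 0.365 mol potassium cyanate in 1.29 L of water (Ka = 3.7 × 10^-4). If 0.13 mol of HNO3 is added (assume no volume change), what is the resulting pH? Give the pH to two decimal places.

pH = 3.04

Added H+ converts OCN- to HOCN: HOCN → 0.583 mol, OCN- → 0.235 mol.
pKa = −log(3.7 × 10^-4) = 3.432
Henderson–Hasselbalch with mole ratio 0.235/0.583: pH = 3.432 + (-0.395)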